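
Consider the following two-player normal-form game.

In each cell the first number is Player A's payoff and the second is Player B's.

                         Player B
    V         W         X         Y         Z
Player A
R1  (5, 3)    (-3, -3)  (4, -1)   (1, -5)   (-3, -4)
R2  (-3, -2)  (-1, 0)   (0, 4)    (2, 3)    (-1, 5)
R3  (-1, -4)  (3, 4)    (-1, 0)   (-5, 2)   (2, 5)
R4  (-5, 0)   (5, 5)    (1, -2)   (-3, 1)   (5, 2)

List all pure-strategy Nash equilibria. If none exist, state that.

Pure-strategy Nash equilibria: (R1, V); (R4, W)

Mark each player's best response to every combination of opponents' strategies; a profile where every player is best-responding is a pure Nash equilibrium.
Player A against V: payoffs 5, -3, -1, -5 → best response R1.
Player A against W: payoffs -3, -1, 3, 5 → best response R4.
Player A against X: payoffs 4, 0, -1, 1 → best response R1.
Player A against Y: payoffs 1, 2, -5, -3 → best response R2.
Player A against Z: payoffs -3, -1, 2, 5 → best response R4.
Player B against R1: payoffs 3, -3, -1, -5, -4 → best response V.
Player B against R2: payoffs -2, 0, 4, 3, 5 → best response Z.
Player B against R3: payoffs -4, 4, 0, 2, 5 → best response Z.
Player B against R4: payoffs 0, 5, -2, 1, 2 → best response W.
Mutual best responses: (R1, V); (R4, W).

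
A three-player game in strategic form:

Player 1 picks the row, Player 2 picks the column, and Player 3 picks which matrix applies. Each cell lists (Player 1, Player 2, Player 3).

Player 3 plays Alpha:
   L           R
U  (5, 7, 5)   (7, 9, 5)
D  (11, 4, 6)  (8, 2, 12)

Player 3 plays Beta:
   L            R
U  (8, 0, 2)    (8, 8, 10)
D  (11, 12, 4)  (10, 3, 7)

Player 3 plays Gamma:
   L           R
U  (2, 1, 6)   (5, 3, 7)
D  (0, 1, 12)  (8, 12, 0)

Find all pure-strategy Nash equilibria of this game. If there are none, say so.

Player 1 against (L, Alpha): payoffs 5, 11 → best response D.
Player 1 against (L, Beta): payoffs 8, 11 → best response D.
Player 1 against (L, Gamma): payoffs 2, 0 → best response U.
Player 1 against (R, Alpha): payoffs 7, 8 → best response D.
Player 1 against (R, Beta): payoffs 8, 10 → best response D.
Player 1 against (R, Gamma): payoffs 5, 8 → best response D.
Player 2 against (U, Alpha): payoffs 7, 9 → best response R.
Player 2 against (U, Beta): payoffs 0, 8 → best response R.
Player 2 against (U, Gamma): payoffs 1, 3 → best response R.
Player 2 against (D, Alpha): payoffs 4, 2 → best response L.
Player 2 against (D, Beta): payoffs 12, 3 → best response L.
Player 2 against (D, Gamma): payoffs 1, 12 → best response R.
Player 3 against (U, L): payoffs 5, 2, 6 → best response Gamma.
Player 3 against (U, R): payoffs 5, 10, 7 → best response Beta.
Player 3 against (D, L): payoffs 6, 4, 12 → best response Gamma.
Player 3 against (D, R): payoffs 12, 7, 0 → best response Alpha.
No profile is a mutual best response for all players.

This game has no pure Nash equilibrium.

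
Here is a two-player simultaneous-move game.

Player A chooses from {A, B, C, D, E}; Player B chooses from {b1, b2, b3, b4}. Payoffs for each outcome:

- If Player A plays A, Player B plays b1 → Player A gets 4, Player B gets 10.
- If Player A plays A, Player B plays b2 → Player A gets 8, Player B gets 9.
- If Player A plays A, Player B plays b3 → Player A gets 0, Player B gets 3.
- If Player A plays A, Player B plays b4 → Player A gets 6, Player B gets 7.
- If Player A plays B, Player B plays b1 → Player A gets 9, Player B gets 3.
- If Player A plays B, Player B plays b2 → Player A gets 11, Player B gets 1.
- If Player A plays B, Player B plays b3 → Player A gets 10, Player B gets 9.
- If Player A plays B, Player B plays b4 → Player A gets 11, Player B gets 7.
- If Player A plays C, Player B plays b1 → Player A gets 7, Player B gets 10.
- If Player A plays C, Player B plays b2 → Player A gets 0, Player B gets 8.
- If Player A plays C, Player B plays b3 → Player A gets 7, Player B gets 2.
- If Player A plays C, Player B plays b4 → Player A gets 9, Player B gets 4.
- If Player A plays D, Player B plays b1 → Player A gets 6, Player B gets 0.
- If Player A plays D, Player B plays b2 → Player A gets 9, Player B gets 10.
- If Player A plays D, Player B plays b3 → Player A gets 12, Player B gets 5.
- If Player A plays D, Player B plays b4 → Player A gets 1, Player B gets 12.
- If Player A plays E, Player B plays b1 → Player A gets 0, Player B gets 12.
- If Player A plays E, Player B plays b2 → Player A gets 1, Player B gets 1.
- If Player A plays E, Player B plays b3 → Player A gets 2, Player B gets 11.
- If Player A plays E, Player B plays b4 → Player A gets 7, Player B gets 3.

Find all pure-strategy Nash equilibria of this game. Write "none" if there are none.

Player A against b1: payoffs 4, 9, 7, 6, 0 → best response B.
Player A against b2: payoffs 8, 11, 0, 9, 1 → best response B.
Player A against b3: payoffs 0, 10, 7, 12, 2 → best response D.
Player A against b4: payoffs 6, 11, 9, 1, 7 → best response B.
Player B against A: payoffs 10, 9, 3, 7 → best response b1.
Player B against B: payoffs 3, 1, 9, 7 → best response b3.
Player B against C: payoffs 10, 8, 2, 4 → best response b1.
Player B against D: payoffs 0, 10, 5, 12 → best response b4.
Player B against E: payoffs 12, 1, 11, 3 → best response b1.
No profile is a mutual best response for all players.

This game has no pure Nash equilibrium.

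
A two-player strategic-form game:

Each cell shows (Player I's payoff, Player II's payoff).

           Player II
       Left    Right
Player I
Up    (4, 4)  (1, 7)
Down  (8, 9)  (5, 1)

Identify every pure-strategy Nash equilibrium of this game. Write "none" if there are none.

Player I against Left: payoffs 4, 8 → best response Down.
Player I against Right: payoffs 1, 5 → best response Down.
Player II against Up: payoffs 4, 7 → best response Right.
Player II against Down: payoffs 9, 1 → best response Left.
Mutual best responses: (Down, Left).

Pure NE: (Down, Left)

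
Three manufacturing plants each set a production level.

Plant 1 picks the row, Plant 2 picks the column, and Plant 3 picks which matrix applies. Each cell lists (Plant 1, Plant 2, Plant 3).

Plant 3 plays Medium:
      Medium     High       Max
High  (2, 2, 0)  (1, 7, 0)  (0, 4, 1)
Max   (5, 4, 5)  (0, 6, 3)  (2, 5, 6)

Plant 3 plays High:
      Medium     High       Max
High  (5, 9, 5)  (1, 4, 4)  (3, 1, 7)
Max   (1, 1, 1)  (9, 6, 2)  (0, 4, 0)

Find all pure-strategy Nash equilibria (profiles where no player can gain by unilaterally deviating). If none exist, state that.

Plant 1 against (Medium, Medium): payoffs 2, 5 → best response Max.
Plant 1 against (Medium, High): payoffs 5, 1 → best response High.
Plant 1 against (High, Medium): payoffs 1, 0 → best response High.
Plant 1 against (High, High): payoffs 1, 9 → best response Max.
Plant 1 against (Max, Medium): payoffs 0, 2 → best response Max.
Plant 1 against (Max, High): payoffs 3, 0 → best response High.
Plant 2 against (High, Medium): payoffs 2, 7, 4 → best response High.
Plant 2 against (High, High): payoffs 9, 4, 1 → best response Medium.
Plant 2 against (Max, Medium): payoffs 4, 6, 5 → best response High.
Plant 2 against (Max, High): payoffs 1, 6, 4 → best response High.
Plant 3 against (High, Medium): payoffs 0, 5 → best response High.
Plant 3 against (High, High): payoffs 0, 4 → best response High.
Plant 3 against (High, Max): payoffs 1, 7 → best response High.
Plant 3 against (Max, Medium): payoffs 5, 1 → best response Medium.
Plant 3 against (Max, High): payoffs 3, 2 → best response Medium.
Plant 3 against (Max, Max): payoffs 6, 0 → best response Medium.
Mutual best responses: (High, Medium, High).

Pure NE: (High, Medium, High)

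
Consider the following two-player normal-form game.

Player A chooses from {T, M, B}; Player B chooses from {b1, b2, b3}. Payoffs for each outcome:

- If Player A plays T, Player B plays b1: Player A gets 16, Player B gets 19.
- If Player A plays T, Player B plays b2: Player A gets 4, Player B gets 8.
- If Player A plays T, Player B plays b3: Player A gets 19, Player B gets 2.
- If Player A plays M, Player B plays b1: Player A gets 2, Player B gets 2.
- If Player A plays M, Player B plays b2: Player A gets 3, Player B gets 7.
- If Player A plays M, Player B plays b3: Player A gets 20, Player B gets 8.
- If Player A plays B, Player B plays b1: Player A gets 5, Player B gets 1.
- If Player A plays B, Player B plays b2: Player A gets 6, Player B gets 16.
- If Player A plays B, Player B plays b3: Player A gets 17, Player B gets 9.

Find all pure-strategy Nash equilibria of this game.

Pure-strategy Nash equilibria: (T, b1) and (M, b3) and (B, b2)

Mark each player's best response to every combination of opponents' strategies; a profile where every player is best-responding is a pure Nash equilibrium.
Player A against b1: payoffs 16, 2, 5 → best response T.
Player A against b2: payoffs 4, 3, 6 → best response B.
Player A against b3: payoffs 19, 20, 17 → best response M.
Player B against T: payoffs 19, 8, 2 → best response b1.
Player B against M: payoffs 2, 7, 8 → best response b3.
Player B against B: payoffs 1, 16, 9 → best response b2.
Mutual best responses: (T, b1); (M, b3); (B, b2).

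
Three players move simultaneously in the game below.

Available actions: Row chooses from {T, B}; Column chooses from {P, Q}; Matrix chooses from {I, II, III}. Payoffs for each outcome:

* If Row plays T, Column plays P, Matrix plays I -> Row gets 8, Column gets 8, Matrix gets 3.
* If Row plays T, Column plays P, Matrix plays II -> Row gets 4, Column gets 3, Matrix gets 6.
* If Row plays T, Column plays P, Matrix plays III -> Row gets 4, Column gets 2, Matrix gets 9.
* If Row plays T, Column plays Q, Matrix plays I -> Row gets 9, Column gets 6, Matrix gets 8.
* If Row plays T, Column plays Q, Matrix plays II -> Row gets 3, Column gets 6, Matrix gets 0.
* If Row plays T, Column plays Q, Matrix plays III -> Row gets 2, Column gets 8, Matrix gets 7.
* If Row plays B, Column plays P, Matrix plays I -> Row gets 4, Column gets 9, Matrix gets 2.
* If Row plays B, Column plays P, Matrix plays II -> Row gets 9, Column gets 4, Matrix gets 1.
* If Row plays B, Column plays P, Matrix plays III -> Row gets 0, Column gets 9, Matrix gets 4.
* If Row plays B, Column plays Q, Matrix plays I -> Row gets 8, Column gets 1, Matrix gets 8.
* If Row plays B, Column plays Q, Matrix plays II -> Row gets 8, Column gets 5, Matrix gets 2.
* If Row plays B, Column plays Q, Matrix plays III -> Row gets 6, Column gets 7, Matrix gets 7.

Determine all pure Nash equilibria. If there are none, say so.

No pure-strategy Nash equilibrium.

Mark each player's best response to every combination of opponents' strategies; a profile where every player is best-responding is a pure Nash equilibrium.
Row against (P, I): payoffs 8, 4 → best response T.
Row against (P, II): payoffs 4, 9 → best response B.
Row against (P, III): payoffs 4, 0 → best response T.
Row against (Q, I): payoffs 9, 8 → best response T.
Row against (Q, II): payoffs 3, 8 → best response B.
Row against (Q, III): payoffs 2, 6 → best response B.
Column against (T, I): payoffs 8, 6 → best response P.
Column against (T, II): payoffs 3, 6 → best response Q.
Column against (T, III): payoffs 2, 8 → best response Q.
Column against (B, I): payoffs 9, 1 → best response P.
Column against (B, II): payoffs 4, 5 → best response Q.
Column against (B, III): payoffs 9, 7 → best response P.
Matrix against (T, P): payoffs 3, 6, 9 → best response III.
Matrix against (T, Q): payoffs 8, 0, 7 → best response I.
Matrix against (B, P): payoffs 2, 1, 4 → best response III.
Matrix against (B, Q): payoffs 8, 2, 7 → best response I.
No profile is a mutual best response for all players.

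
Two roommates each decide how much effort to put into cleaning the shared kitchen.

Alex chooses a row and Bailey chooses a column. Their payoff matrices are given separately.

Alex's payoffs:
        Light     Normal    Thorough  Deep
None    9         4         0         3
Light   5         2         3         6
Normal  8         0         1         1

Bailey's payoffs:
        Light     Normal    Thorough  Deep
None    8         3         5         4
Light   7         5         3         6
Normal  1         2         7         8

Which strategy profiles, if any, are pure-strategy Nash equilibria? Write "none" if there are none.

(None, Light): Alex gets 9, best alternative 8; Bailey gets 8, best alternative 5. No profitable deviation — NE.
(None, Normal): Bailey can switch to Light (3 → 8). Not NE.
(None, Thorough): Alex can switch to Light (0 → 3). Not NE.
(None, Deep): Alex can switch to Light (3 → 6). Not NE.
(Light, Light): Alex can switch to None (5 → 9). Not NE.
(Light, Normal): Alex can switch to None (2 → 4). Not NE.
(Light, Thorough): Bailey can switch to Light (3 → 7). Not NE.
(Light, Deep): Bailey can switch to Light (6 → 7). Not NE.
(Normal, Light): Alex can switch to None (8 → 9). Not NE.
(Normal, Normal): Alex can switch to None (0 → 4). Not NE.
(Normal, Thorough): Alex can switch to Light (1 → 3). Not NE.
(Normal, Deep): Alex can switch to None (1 → 3). Not NE.

(None, Light)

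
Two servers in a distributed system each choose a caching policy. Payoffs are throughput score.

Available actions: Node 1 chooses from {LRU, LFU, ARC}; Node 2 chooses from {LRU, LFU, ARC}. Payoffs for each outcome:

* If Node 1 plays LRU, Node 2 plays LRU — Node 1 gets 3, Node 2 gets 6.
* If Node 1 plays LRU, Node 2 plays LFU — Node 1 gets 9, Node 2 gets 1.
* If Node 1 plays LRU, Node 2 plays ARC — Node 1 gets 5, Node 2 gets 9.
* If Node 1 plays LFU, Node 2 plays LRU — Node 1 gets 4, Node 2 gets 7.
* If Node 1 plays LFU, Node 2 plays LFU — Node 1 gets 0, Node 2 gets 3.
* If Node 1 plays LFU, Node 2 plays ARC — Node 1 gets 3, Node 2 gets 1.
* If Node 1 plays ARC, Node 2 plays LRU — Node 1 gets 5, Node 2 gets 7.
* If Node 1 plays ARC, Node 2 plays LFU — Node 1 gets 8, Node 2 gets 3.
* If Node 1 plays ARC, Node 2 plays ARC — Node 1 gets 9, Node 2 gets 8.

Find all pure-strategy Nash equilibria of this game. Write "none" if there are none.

The unique pure-strategy Nash equilibrium is (ARC, ARC).

For each player, find the best response to each opponent profile; mutual best responses are the pure NE.
Node 1 against LRU: payoffs 3, 4, 5 → best response ARC.
Node 1 against LFU: payoffs 9, 0, 8 → best response LRU.
Node 1 against ARC: payoffs 5, 3, 9 → best response ARC.
Node 2 against LRU: payoffs 6, 1, 9 → best response ARC.
Node 2 against LFU: payoffs 7, 3, 1 → best response LRU.
Node 2 against ARC: payoffs 7, 3, 8 → best response ARC.
Mutual best responses: (ARC, ARC).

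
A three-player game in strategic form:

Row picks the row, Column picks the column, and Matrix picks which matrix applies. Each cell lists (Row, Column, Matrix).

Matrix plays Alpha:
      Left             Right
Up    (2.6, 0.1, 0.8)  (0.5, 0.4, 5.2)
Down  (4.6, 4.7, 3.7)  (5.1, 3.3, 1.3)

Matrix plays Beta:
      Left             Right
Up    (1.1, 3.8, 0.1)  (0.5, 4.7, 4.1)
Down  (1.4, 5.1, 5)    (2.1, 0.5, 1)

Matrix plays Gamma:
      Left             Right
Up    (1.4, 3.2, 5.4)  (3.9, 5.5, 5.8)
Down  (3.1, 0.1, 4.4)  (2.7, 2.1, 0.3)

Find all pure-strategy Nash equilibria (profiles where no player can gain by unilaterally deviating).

(Up, Left, Alpha): Row can switch to Down (2.6 → 4.6). Not NE.
(Up, Left, Beta): Row can switch to Down (1.1 → 1.4). Not NE.
(Up, Left, Gamma): Row can switch to Down (1.4 → 3.1). Not NE.
(Up, Right, Alpha): Row can switch to Down (0.5 → 5.1). Not NE.
(Up, Right, Beta): Row can switch to Down (0.5 → 2.1). Not NE.
(Up, Right, Gamma): Row gets 3.9, best alternative 2.7; Column gets 5.5, best alternative 3.2; Matrix gets 5.8, best alternative 5.2. No profitable deviation — NE.
(Down, Left, Alpha): Matrix can switch to Beta (3.7 → 5). Not NE.
(Down, Left, Beta): Row gets 1.4, best alternative 1.1; Column gets 5.1, best alternative 0.5; Matrix gets 5, best alternative 4.4. No profitable deviation — NE.
(Down, Left, Gamma): Column can switch to Right (0.1 → 2.1). Not NE.
(Down, Right, Alpha): Column can switch to Left (3.3 → 4.7). Not NE.
(The remaining 2 profiles each have a profitable deviation by the same check.)

The pure Nash equilibria are (Up, Right, Gamma), (Down, Left, Beta).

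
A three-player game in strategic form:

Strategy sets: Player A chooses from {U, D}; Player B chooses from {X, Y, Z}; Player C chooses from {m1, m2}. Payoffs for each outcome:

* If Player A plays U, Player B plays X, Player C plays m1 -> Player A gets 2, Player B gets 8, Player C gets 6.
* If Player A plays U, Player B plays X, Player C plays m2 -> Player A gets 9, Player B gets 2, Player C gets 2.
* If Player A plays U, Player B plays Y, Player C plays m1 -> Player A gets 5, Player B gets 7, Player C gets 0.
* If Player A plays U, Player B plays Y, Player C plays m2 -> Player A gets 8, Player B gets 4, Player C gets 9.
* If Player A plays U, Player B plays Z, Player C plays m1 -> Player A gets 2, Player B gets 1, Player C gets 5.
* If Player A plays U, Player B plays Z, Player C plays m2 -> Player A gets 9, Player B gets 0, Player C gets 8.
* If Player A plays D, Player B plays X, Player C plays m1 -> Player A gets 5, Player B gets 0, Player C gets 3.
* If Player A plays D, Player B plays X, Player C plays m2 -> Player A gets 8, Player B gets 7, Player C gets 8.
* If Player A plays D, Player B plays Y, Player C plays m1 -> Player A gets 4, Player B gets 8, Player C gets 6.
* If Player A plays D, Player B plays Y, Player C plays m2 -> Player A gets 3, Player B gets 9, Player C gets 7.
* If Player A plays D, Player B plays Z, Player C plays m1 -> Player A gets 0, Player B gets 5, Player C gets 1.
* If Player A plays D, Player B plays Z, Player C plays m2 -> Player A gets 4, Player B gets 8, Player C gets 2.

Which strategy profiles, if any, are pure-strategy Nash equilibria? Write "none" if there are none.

The unique pure-strategy Nash equilibrium is (U, Y, m2).

Player A against (X, m1): payoffs 2, 5 → best response D.
Player A against (X, m2): payoffs 9, 8 → best response U.
Player A against (Y, m1): payoffs 5, 4 → best response U.
Player A against (Y, m2): payoffs 8, 3 → best response U.
Player A against (Z, m1): payoffs 2, 0 → best response U.
Player A against (Z, m2): payoffs 9, 4 → best response U.
Player B against (U, m1): payoffs 8, 7, 1 → best response X.
Player B against (U, m2): payoffs 2, 4, 0 → best response Y.
Player B against (D, m1): payoffs 0, 8, 5 → best response Y.
Player B against (D, m2): payoffs 7, 9, 8 → best response Y.
Player C against (U, X): payoffs 6, 2 → best response m1.
Player C against (U, Y): payoffs 0, 9 → best response m2.
Player C against (U, Z): payoffs 5, 8 → best response m2.
Player C against (D, X): payoffs 3, 8 → best response m2.
Player C against (D, Y): payoffs 6, 7 → best response m2.
Player C against (D, Z): payoffs 1, 2 → best response m2.
Mutual best responses: (U, Y, m2).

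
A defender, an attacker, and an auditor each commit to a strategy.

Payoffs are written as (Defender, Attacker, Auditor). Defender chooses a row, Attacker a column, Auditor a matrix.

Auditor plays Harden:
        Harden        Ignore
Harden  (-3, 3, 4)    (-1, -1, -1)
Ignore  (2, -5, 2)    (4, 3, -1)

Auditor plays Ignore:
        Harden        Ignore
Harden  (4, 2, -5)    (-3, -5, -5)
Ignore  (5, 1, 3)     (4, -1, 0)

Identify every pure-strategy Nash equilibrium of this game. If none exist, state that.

Pure NE: (Ignore, Harden, Ignore)

Mark each player's best response to every combination of opponents' strategies; a profile where every player is best-responding is a pure Nash equilibrium.
Defender against (Harden, Harden): payoffs -3, 2 → best response Ignore.
Defender against (Harden, Ignore): payoffs 4, 5 → best response Ignore.
Defender against (Ignore, Harden): payoffs -1, 4 → best response Ignore.
Defender against (Ignore, Ignore): payoffs -3, 4 → best response Ignore.
Attacker against (Harden, Harden): payoffs 3, -1 → best response Harden.
Attacker against (Harden, Ignore): payoffs 2, -5 → best response Harden.
Attacker against (Ignore, Harden): payoffs -5, 3 → best response Ignore.
Attacker against (Ignore, Ignore): payoffs 1, -1 → best response Harden.
Auditor against (Harden, Harden): payoffs 4, -5 → best response Harden.
Auditor against (Harden, Ignore): payoffs -1, -5 → best response Harden.
Auditor against (Ignore, Harden): payoffs 2, 3 → best response Ignore.
Auditor against (Ignore, Ignore): payoffs -1, 0 → best response Ignore.
Mutual best responses: (Ignore, Harden, Ignore).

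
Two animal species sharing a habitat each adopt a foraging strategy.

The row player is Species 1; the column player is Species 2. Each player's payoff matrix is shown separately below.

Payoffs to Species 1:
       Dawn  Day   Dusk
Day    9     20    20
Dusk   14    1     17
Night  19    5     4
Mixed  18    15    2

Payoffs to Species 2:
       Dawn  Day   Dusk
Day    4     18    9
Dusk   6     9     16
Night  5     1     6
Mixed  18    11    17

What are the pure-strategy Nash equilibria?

The unique pure-strategy Nash equilibrium is (Day, Day).

(Day, Dawn): Species 1 can switch to Dusk (9 → 14). Not NE.
(Day, Day): Species 1 gets 20, best alternative 15; Species 2 gets 18, best alternative 9. No profitable deviation — NE.
(Day, Dusk): Species 2 can switch to Day (9 → 18). Not NE.
(Dusk, Dawn): Species 1 can switch to Night (14 → 19). Not NE.
(Dusk, Day): Species 1 can switch to Day (1 → 20). Not NE.
(Dusk, Dusk): Species 1 can switch to Day (17 → 20). Not NE.
(Night, Dawn): Species 2 can switch to Dusk (5 → 6). Not NE.
(Night, Day): Species 1 can switch to Day (5 → 20). Not NE.
(Night, Dusk): Species 1 can switch to Day (4 → 20). Not NE.
(Mixed, Dawn): Species 1 can switch to Night (18 → 19). Not NE.
(Mixed, Day): Species 1 can switch to Day (15 → 20). Not NE.
(The remaining 1 profile has a profitable deviation by the same check.)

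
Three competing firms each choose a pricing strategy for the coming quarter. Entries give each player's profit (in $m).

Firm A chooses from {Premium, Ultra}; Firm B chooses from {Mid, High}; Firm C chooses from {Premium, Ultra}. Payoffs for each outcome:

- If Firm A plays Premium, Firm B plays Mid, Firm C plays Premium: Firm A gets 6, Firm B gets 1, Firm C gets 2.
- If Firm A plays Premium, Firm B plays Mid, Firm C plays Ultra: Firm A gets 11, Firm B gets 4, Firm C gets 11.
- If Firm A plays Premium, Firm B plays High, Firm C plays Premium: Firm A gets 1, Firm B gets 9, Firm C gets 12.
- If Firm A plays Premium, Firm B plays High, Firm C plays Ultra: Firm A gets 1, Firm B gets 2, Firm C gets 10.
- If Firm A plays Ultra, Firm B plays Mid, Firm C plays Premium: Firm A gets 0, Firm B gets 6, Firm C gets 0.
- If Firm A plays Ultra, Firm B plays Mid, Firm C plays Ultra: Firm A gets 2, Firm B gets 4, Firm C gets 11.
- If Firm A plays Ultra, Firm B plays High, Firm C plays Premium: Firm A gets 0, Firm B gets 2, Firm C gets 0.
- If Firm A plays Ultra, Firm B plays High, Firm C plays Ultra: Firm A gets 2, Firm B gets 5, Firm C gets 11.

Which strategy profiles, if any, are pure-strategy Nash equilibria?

The pure Nash equilibria are (Premium, Mid, Ultra); (Premium, High, Premium); (Ultra, High, Ultra).

Check each profile: it is a Nash equilibrium iff no player can strictly gain by switching unilaterally.
(Premium, Mid, Premium): Firm B can switch to High (1 → 9). Not NE.
(Premium, Mid, Ultra): Firm A gets 11, best alternative 2; Firm B gets 4, best alternative 2; Firm C gets 11, best alternative 2. No profitable deviation — NE.
(Premium, High, Premium): Firm A gets 1, best alternative 0; Firm B gets 9, best alternative 1; Firm C gets 12, best alternative 10. No profitable deviation — NE.
(Premium, High, Ultra): Firm A can switch to Ultra (1 → 2). Not NE.
(Ultra, Mid, Premium): Firm A can switch to Premium (0 → 6). Not NE.
(Ultra, Mid, Ultra): Firm A can switch to Premium (2 → 11). Not NE.
(Ultra, High, Premium): Firm A can switch to Premium (0 → 1). Not NE.
(Ultra, High, Ultra): Firm A gets 2, best alternative 1; Firm B gets 5, best alternative 4; Firm C gets 11, best alternative 0. No profitable deviation — NE.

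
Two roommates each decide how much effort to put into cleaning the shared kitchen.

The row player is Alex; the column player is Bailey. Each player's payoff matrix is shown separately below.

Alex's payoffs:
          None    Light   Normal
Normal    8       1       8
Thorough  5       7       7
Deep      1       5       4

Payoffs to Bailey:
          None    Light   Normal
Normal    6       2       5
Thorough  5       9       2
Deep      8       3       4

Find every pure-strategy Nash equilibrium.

(Normal, None); (Thorough, Light)

Alex against None: payoffs 8, 5, 1 → best response Normal.
Alex against Light: payoffs 1, 7, 5 → best response Thorough.
Alex against Normal: payoffs 8, 7, 4 → best response Normal.
Bailey against Normal: payoffs 6, 2, 5 → best response None.
Bailey against Thorough: payoffs 5, 9, 2 → best response Light.
Bailey against Deep: payoffs 8, 3, 4 → best response None.
Mutual best responses: (Normal, None); (Thorough, Light).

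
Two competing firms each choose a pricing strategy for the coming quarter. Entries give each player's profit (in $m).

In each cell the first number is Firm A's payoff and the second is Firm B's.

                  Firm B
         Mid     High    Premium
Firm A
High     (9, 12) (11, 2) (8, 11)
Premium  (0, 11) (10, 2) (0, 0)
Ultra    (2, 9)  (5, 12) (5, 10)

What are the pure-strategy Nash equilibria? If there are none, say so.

Firm A against Mid: payoffs 9, 0, 2 → best response High.
Firm A against High: payoffs 11, 10, 5 → best response High.
Firm A against Premium: payoffs 8, 0, 5 → best response High.
Firm B against High: payoffs 12, 2, 11 → best response Mid.
Firm B against Premium: payoffs 11, 2, 0 → best response Mid.
Firm B against Ultra: payoffs 9, 12, 10 → best response High.
Mutual best responses: (High, Mid).

Pure NE: (High, Mid)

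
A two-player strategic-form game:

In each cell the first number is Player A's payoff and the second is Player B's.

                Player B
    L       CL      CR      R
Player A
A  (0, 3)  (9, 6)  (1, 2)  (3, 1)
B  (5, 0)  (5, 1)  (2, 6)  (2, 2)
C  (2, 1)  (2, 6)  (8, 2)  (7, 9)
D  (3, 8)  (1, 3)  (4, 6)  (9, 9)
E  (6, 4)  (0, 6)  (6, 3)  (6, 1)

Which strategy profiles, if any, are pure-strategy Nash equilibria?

Mark each player's best response to every combination of opponents' strategies; a profile where every player is best-responding is a pure Nash equilibrium.
Player A against L: payoffs 0, 5, 2, 3, 6 → best response E.
Player A against CL: payoffs 9, 5, 2, 1, 0 → best response A.
Player A against CR: payoffs 1, 2, 8, 4, 6 → best response C.
Player A against R: payoffs 3, 2, 7, 9, 6 → best response D.
Player B against A: payoffs 3, 6, 2, 1 → best response CL.
Player B against B: payoffs 0, 1, 6, 2 → best response CR.
Player B against C: payoffs 1, 6, 2, 9 → best response R.
Player B against D: payoffs 8, 3, 6, 9 → best response R.
Player B against E: payoffs 4, 6, 3, 1 → best response CL.
Mutual best responses: (A, CL); (D, R).

(A, CL), (D, R)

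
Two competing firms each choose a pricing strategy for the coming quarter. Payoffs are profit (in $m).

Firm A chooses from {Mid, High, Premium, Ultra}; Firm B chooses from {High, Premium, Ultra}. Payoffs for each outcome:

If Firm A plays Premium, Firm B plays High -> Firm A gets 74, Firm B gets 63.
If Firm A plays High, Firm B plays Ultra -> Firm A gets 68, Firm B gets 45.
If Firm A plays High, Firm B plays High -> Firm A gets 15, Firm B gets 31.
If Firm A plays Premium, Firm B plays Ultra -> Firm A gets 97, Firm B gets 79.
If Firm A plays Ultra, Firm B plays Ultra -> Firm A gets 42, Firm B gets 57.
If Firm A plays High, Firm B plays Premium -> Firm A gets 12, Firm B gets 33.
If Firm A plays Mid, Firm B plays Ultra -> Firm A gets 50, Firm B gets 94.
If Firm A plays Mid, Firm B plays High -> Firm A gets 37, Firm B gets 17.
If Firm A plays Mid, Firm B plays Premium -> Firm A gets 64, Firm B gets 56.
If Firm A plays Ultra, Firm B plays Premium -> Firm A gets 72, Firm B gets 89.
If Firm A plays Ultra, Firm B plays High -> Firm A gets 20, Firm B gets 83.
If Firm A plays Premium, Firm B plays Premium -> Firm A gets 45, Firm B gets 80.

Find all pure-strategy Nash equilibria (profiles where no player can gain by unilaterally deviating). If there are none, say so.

(Mid, High): Firm A can switch to Premium (37 → 74). Not NE.
(Mid, Premium): Firm A can switch to Ultra (64 → 72). Not NE.
(Mid, Ultra): Firm A can switch to High (50 → 68). Not NE.
(High, High): Firm A can switch to Mid (15 → 37). Not NE.
(High, Premium): Firm A can switch to Mid (12 → 64). Not NE.
(High, Ultra): Firm A can switch to Premium (68 → 97). Not NE.
(Premium, High): Firm B can switch to Premium (63 → 80). Not NE.
(Premium, Premium): Firm A can switch to Mid (45 → 64). Not NE.
(Premium, Ultra): Firm B can switch to Premium (79 → 80). Not NE.
(Ultra, High): Firm A can switch to Mid (20 → 37). Not NE.
(Ultra, Premium): Firm A gets 72, best alternative 64; Firm B gets 89, best alternative 83. No profitable deviation — NE.
(The remaining 1 profile has a profitable deviation by the same check.)

(Ultra, Premium)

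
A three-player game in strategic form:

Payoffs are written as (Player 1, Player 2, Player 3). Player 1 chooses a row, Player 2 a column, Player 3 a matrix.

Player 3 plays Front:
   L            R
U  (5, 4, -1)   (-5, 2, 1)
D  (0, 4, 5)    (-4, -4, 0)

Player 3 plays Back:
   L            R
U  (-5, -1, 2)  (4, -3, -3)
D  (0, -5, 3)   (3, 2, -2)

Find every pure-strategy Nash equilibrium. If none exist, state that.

This game has no pure Nash equilibrium.

Player 1 against (L, Front): payoffs 5, 0 → best response U.
Player 1 against (L, Back): payoffs -5, 0 → best response D.
Player 1 against (R, Front): payoffs -5, -4 → best response D.
Player 1 against (R, Back): payoffs 4, 3 → best response U.
Player 2 against (U, Front): payoffs 4, 2 → best response L.
Player 2 against (U, Back): payoffs -1, -3 → best response L.
Player 2 against (D, Front): payoffs 4, -4 → best response L.
Player 2 against (D, Back): payoffs -5, 2 → best response R.
Player 3 against (U, L): payoffs -1, 2 → best response Back.
Player 3 against (U, R): payoffs 1, -3 → best response Front.
Player 3 against (D, L): payoffs 5, 3 → best response Front.
Player 3 against (D, R): payoffs 0, -2 → best response Front.
No profile is a mutual best response for all players.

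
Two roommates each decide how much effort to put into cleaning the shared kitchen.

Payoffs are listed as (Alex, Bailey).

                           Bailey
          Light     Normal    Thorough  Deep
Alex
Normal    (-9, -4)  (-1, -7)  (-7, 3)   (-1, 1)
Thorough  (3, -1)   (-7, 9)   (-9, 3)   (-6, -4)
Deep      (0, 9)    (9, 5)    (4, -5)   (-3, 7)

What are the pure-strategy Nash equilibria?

This game has no pure Nash equilibrium.

Check each profile: it is a Nash equilibrium iff no player can strictly gain by switching unilaterally.
(Normal, Light): Alex can switch to Thorough (-9 → 3). Not NE.
(Normal, Normal): Alex can switch to Deep (-1 → 9). Not NE.
(Normal, Thorough): Alex can switch to Deep (-7 → 4). Not NE.
(Normal, Deep): Bailey can switch to Thorough (1 → 3). Not NE.
(Thorough, Light): Bailey can switch to Normal (-1 → 9). Not NE.
(Thorough, Normal): Alex can switch to Normal (-7 → -1). Not NE.
(Thorough, Thorough): Alex can switch to Normal (-9 → -7). Not NE.
(Thorough, Deep): Alex can switch to Normal (-6 → -1). Not NE.
(The remaining 4 profiles each have a profitable deviation by the same check.)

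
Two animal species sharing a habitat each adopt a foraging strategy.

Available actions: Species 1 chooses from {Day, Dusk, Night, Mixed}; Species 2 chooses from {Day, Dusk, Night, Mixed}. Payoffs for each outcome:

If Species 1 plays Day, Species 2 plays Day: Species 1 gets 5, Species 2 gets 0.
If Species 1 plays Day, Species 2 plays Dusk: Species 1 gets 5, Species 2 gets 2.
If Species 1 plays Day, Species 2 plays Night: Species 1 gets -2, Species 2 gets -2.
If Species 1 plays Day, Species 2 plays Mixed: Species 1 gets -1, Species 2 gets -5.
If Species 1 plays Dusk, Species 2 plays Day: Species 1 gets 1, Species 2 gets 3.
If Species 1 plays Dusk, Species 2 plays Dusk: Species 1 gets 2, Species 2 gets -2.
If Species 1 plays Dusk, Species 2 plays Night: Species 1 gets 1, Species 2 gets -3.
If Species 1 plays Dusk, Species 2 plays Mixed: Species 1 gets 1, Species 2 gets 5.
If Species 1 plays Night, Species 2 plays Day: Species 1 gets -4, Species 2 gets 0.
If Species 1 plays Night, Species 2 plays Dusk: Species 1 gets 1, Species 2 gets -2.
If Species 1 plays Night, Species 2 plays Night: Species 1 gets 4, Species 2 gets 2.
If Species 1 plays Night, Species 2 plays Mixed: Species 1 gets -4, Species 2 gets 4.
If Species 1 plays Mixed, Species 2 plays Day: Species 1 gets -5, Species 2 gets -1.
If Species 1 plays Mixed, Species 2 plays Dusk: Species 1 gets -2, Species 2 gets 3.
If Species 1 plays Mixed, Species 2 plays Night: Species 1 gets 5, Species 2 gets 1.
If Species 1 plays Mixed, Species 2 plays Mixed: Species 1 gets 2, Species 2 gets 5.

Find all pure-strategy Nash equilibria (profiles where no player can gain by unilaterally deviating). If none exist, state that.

Pure-strategy Nash equilibria: (Day, Dusk); (Mixed, Mixed)

Species 1 against Day: payoffs 5, 1, -4, -5 → best response Day.
Species 1 against Dusk: payoffs 5, 2, 1, -2 → best response Day.
Species 1 against Night: payoffs -2, 1, 4, 5 → best response Mixed.
Species 1 against Mixed: payoffs -1, 1, -4, 2 → best response Mixed.
Species 2 against Day: payoffs 0, 2, -2, -5 → best response Dusk.
Species 2 against Dusk: payoffs 3, -2, -3, 5 → best response Mixed.
Species 2 against Night: payoffs 0, -2, 2, 4 → best response Mixed.
Species 2 against Mixed: payoffs -1, 3, 1, 5 → best response Mixed.
Mutual best responses: (Day, Dusk); (Mixed, Mixed).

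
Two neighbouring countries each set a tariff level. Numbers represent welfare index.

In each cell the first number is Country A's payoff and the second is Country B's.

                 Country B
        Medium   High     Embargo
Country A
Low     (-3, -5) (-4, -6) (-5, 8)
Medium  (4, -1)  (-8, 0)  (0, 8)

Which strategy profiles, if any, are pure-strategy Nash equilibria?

Pure NE: (Medium, Embargo)

For each player, find the best response to each opponent profile; mutual best responses are the pure NE.
Country A against Medium: payoffs -3, 4 → best response Medium.
Country A against High: payoffs -4, -8 → best response Low.
Country A against Embargo: payoffs -5, 0 → best response Medium.
Country B against Low: payoffs -5, -6, 8 → best response Embargo.
Country B against Medium: payoffs -1, 0, 8 → best response Embargo.
Mutual best responses: (Medium, Embargo).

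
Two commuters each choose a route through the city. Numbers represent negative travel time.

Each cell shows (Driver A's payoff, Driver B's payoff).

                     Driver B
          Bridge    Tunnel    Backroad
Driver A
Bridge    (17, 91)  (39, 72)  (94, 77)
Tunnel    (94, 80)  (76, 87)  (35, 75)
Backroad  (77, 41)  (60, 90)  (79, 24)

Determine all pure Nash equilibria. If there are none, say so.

Pure NE: (Tunnel, Tunnel)

Driver A against Bridge: payoffs 17, 94, 77 → best response Tunnel.
Driver A against Tunnel: payoffs 39, 76, 60 → best response Tunnel.
Driver A against Backroad: payoffs 94, 35, 79 → best response Bridge.
Driver B against Bridge: payoffs 91, 72, 77 → best response Bridge.
Driver B against Tunnel: payoffs 80, 87, 75 → best response Tunnel.
Driver B against Backroad: payoffs 41, 90, 24 → best response Tunnel.
Mutual best responses: (Tunnel, Tunnel).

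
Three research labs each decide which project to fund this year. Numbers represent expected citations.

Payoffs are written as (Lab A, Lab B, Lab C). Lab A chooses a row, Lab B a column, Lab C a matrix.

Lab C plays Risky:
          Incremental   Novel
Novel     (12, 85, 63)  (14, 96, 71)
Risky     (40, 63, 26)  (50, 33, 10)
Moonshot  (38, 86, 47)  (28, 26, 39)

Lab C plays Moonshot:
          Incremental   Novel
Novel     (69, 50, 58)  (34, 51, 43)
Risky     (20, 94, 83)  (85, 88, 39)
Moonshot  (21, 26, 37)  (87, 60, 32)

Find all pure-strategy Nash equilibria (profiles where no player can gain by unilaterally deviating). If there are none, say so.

(Novel, Incremental, Risky): Lab A can switch to Risky (12 → 40). Not NE.
(Novel, Incremental, Moonshot): Lab B can switch to Novel (50 → 51). Not NE.
(Novel, Novel, Risky): Lab A can switch to Risky (14 → 50). Not NE.
(Novel, Novel, Moonshot): Lab A can switch to Risky (34 → 85). Not NE.
(Risky, Incremental, Risky): Lab C can switch to Moonshot (26 → 83). Not NE.
(Risky, Incremental, Moonshot): Lab A can switch to Novel (20 → 69). Not NE.
(Risky, Novel, Risky): Lab B can switch to Incremental (33 → 63). Not NE.
(Risky, Novel, Moonshot): Lab A can switch to Moonshot (85 → 87). Not NE.
(Moonshot, Incremental, Risky): Lab A can switch to Risky (38 → 40). Not NE.
(Moonshot, Incremental, Moonshot): Lab A can switch to Novel (21 → 69). Not NE.
(The remaining 2 profiles each have a profitable deviation by the same check.)

none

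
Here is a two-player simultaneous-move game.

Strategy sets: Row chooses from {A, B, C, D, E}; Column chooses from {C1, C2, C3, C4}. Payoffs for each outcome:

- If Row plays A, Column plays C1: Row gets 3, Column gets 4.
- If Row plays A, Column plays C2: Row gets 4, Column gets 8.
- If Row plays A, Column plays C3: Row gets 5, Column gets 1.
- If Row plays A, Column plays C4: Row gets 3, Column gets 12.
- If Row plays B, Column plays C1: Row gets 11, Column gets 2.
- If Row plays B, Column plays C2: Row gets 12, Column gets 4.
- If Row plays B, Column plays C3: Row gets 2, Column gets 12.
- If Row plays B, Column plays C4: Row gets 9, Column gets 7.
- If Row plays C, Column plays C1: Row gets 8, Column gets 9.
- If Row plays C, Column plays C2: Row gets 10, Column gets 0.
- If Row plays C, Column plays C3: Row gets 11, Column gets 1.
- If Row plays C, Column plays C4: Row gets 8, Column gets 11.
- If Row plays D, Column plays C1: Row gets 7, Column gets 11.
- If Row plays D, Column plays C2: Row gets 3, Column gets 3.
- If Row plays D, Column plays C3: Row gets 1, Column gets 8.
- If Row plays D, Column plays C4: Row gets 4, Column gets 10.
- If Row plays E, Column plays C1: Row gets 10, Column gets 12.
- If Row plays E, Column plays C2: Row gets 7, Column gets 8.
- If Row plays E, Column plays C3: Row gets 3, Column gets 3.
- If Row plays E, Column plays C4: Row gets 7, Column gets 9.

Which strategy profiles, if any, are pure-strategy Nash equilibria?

For each player, find the best response to each opponent profile; mutual best responses are the pure NE.
Row against C1: payoffs 3, 11, 8, 7, 10 → best response B.
Row against C2: payoffs 4, 12, 10, 3, 7 → best response B.
Row against C3: payoffs 5, 2, 11, 1, 3 → best response C.
Row against C4: payoffs 3, 9, 8, 4, 7 → best response B.
Column against A: payoffs 4, 8, 1, 12 → best response C4.
Column against B: payoffs 2, 4, 12, 7 → best response C3.
Column against C: payoffs 9, 0, 1, 11 → best response C4.
Column against D: payoffs 11, 3, 8, 10 → best response C1.
Column against E: payoffs 12, 8, 3, 9 → best response C1.
No profile is a mutual best response for all players.

No pure-strategy Nash equilibrium.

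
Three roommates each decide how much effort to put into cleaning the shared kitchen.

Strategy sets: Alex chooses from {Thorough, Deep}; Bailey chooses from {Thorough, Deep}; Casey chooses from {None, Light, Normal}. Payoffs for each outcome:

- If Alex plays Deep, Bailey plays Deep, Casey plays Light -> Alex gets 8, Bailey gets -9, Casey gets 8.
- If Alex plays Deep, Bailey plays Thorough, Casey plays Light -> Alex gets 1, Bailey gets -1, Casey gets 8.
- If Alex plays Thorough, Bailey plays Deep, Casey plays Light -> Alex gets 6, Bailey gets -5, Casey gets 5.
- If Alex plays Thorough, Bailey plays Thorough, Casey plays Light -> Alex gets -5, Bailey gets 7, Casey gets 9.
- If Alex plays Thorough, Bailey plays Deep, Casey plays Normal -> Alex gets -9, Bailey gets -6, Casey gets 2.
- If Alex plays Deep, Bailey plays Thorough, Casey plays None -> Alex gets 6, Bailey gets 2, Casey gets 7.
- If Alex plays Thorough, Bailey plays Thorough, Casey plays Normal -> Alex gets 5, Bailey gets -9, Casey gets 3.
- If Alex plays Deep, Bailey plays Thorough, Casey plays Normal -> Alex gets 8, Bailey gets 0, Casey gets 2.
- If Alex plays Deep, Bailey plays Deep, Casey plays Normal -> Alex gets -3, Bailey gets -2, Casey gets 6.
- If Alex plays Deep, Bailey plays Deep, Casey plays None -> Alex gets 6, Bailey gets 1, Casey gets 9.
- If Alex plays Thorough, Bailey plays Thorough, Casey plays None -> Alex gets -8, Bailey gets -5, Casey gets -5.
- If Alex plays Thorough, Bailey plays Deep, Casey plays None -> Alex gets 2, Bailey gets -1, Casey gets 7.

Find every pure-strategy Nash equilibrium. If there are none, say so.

(Deep, Thorough, Light)

(Thorough, Thorough, None): Alex can switch to Deep (-8 → 6). Not NE.
(Thorough, Thorough, Light): Alex can switch to Deep (-5 → 1). Not NE.
(Thorough, Thorough, Normal): Alex can switch to Deep (5 → 8). Not NE.
(Thorough, Deep, None): Alex can switch to Deep (2 → 6). Not NE.
(Thorough, Deep, Light): Alex can switch to Deep (6 → 8). Not NE.
(Thorough, Deep, Normal): Alex can switch to Deep (-9 → -3). Not NE.
(Deep, Thorough, Light): Alex gets 1, best alternative -5; Bailey gets -1, best alternative -9; Casey gets 8, best alternative 7. No profitable deviation — NE.
(The remaining 5 profiles each have a profitable deviation by the same check.)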